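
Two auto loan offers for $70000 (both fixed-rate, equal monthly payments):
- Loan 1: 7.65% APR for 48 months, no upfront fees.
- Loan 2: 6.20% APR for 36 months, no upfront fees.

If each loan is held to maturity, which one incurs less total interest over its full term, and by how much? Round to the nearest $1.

Loan 2 by $4,585

Loan 1: at 7.65% the monthly rate is 0.0063750, so the payment is 70,000 × 0.0063750 / (1 − 1.0063750^−48) = $1,697.43.
Total interest on Loan 1 = 48 × $1,697.43 − $70,000 = $11,476.64.
Loan 2: at 6.20% the monthly rate is 0.0051667, so the payment is 70,000 × 0.0051667 / (1 − 1.0051667^−36) = $2,135.88.
Total interest on Loan 2 = 36 × $2,135.88 − $70,000 = $6,891.68.
Loan 2 is lower by $4,584.96.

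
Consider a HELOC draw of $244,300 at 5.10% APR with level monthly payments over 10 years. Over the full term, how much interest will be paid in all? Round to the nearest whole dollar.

$68,077

At 5.10% the monthly rate is 0.0042500, so the payment is 244,300 × 0.0042500 / (1 − 1.0042500^−120) = $2,603.14.
Total paid = 120 × $2,603.14 = $312,376.80; interest = $312,376.80 − $244,300 = $68,076.80.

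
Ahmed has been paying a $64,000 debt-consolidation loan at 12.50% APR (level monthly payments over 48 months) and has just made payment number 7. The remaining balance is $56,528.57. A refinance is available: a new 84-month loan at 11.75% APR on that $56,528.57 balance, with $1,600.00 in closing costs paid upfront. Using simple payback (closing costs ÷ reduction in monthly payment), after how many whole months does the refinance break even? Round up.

3 months

Current payment = 64,000 × 12.5%/12 / (1 − (1+0.0104167)^−48) = $1,701.12.
Refinanced payment = 56,528.57 × 0.0097917 / (1 − (1+0.0097917)^−84) = $990.34.
Monthly savings = $1,701.12 − $990.34 = $710.78.
Break-even = $1,600.00 / $710.78 = 2.25 → 3 months.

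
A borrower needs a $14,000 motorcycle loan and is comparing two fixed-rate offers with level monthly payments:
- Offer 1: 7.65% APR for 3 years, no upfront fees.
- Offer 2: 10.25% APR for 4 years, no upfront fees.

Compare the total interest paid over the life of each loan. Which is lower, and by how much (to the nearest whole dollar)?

Offer 1 by $1,412

Offer 1: monthly rate = 7.65%/12 = 0.0063750; payment = 14,000 × 0.0063750 / (1 − (1+0.0063750)^−36) = $436.45.
Total interest on Offer 1 = 36 × $436.45 − $14,000 = $1,712.20.
Offer 2: monthly rate = 10.25%/12 = 0.0085417; payment = 14,000 × 0.0085417 / (1 − (1+0.0085417)^−48) = $356.76.
Total interest on Offer 2 = 48 × $356.76 − $14,000 = $3,124.48.
Offer 1 is lower by $1,412.28.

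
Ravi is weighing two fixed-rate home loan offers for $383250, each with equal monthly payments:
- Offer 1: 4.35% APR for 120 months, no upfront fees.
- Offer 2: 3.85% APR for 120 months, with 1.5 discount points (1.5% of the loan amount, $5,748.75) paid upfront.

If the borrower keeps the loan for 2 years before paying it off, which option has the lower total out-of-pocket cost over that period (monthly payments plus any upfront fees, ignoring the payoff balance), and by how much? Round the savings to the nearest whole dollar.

Offer 1: at 4.35% the monthly rate is 0.0036250, so the payment is 383,250 × 0.0036250 / (1 − 1.0036250^−120) = $3,944.29.
Offer 2: monthly rate = 3.85%/12 = 0.0032083; payment = 383,250 × 0.0032083 / (1 − (1+0.0032083)^−120) = $3,852.96.
Over 24 months: Offer 1 costs 24 × $3,944.29 = $94,662.96; Offer 2 costs 24 × $3,852.96 + $5,748.75 = $98,219.79.
Offer 1 is cheaper by $98,219.79 − $94,662.96 = $3,556.83.

Offer 1 by $3,557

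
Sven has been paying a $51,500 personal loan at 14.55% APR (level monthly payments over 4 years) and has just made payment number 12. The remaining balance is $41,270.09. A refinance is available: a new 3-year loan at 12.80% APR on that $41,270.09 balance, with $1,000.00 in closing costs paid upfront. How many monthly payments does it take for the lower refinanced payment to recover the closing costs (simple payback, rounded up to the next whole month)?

29 months

Current payment = 51,500 × 14.55%/12 / (1 − (1+0.0121250)^−48) = $1,421.56.
Refinanced payment = 41,270.09 × 0.0106667 / (1 − (1+0.0106667)^−36) = $1,386.58.
Monthly savings = $1,421.56 − $1,386.58 = $34.98.
Break-even = $1,000.00 / $34.98 = 28.59 → 29 months.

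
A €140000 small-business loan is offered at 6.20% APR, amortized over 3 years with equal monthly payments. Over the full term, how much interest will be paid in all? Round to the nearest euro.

Monthly rate = 6.2%/12 = 0.0051667; payment = 140,000 × 0.0051667 / (1 − (1+0.0051667)^−36) = €4,271.77.
Total paid = 36 × €4,271.77 = €153,783.72; interest = €153,783.72 − €140,000 = €13,783.72.

€13,784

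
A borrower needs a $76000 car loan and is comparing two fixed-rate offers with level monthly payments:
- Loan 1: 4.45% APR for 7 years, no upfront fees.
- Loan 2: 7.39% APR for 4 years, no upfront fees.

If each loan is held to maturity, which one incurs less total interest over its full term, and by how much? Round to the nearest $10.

Loan 1: monthly rate = 4.45%/12 = 0.0037083; payment = 76,000 × 0.0037083 / (1 − (1+0.0037083)^−84) = $1,054.65.
Total interest on Loan 1 = 84 × $1,054.65 − $76,000 = $12,590.60.
Loan 2: at 7.39% the monthly rate is 0.0061583, so the payment is 76,000 × 0.0061583 / (1 − 1.0061583^−48) = $1,833.70.
Total interest on Loan 2 = 48 × $1,833.70 − $76,000 = $12,017.60.
Loan 2 is lower by $573.00.

Loan 2 by $570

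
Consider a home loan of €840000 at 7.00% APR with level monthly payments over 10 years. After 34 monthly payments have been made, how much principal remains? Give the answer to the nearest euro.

With monthly rate i = 7%/12 = 0.0058333, the balance after k of n payments is P · [(1+i)^n − (1+i)^k] / [(1+i)^n − 1].
(1+0.0058333)^120 = 2.00966138 and (1+0.0058333)^34 = 1.21866634, so the balance is 840,000 × (2.00966138 − 1.21866634) / (2.00966138 − 1) = €658,077.89.

€658,078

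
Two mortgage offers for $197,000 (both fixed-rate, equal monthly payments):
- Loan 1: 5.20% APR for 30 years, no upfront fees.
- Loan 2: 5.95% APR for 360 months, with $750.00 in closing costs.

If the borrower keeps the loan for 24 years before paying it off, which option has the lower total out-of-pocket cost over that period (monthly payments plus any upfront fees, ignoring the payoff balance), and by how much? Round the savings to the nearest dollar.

Loan 1: monthly rate = 5.2%/12 = 0.0043333; payment = 197,000 × 0.0043333 / (1 − (1+0.0043333)^−360) = $1,081.75.
Loan 2: at 5.95% the monthly rate is 0.0049583, so the payment is 197,000 × 0.0049583 / (1 − 1.0049583^−360) = $1,174.79.
Over 288 months: Loan 1 costs 288 × $1,081.75 = $311,544.00; Loan 2 costs 288 × $1,174.79 + $750.00 = $339,089.52.
Loan 1 is cheaper by $339,089.52 − $311,544.00 = $27,545.52.

Loan 1 by $27,546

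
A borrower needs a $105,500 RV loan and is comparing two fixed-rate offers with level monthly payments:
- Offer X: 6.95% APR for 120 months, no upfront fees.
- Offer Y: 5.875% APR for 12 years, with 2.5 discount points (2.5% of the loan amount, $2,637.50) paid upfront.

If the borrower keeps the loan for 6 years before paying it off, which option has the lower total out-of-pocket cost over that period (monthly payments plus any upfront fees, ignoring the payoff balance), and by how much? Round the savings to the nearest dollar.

Offer Y by $11,728

Offer X: monthly rate = 6.95%/12 = 0.0057917; payment = 105,500 × 0.0057917 / (1 − (1+0.0057917)^−120) = $1,222.23.
Offer Y: at 5.875% the monthly rate is 0.0048958, so the payment is 105,500 × 0.0048958 / (1 − 1.0048958^−144) = $1,022.71.
Over 72 months: Offer X costs 72 × $1,222.23 = $88,000.56; Offer Y costs 72 × $1,022.71 + $2,637.50 = $76,272.62.
Offer Y is cheaper by $88,000.56 − $76,272.62 = $11,727.94.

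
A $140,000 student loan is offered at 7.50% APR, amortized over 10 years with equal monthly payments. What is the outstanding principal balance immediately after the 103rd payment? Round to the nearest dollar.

$26,723

With monthly rate i = 7.5%/12 = 0.0062500, the balance after k of n payments is P · [(1+i)^n − (1+i)^k] / [(1+i)^n − 1].
(1+0.0062500)^120 = 2.11206464 and (1+0.0062500)^103 = 1.89979621, so the balance is 140,000 × (2.11206464 − 1.89979621) / (2.11206464 − 1) = $26,722.89.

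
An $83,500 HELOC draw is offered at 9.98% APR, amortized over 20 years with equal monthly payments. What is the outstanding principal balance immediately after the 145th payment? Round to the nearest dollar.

With monthly rate i = 9.98%/12 = 0.0083167, the balance after k of n payments is P · [(1+i)^n − (1+i)^k] / [(1+i)^n − 1].
(1+0.0083167)^240 = 7.29906093 and (1+0.0083167)^145 = 3.32320505, so the balance is 83,500 × (7.29906093 − 3.32320505) / (7.29906093 − 1) = $52,703.72.

$52,704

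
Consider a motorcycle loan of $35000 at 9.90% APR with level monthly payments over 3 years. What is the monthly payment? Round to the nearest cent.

$1,127.71

Monthly rate = 9.9%/12 = 0.0082500; payment = 35,000 × 0.0082500 / (1 − (1+0.0082500)^−36) = $1,127.71.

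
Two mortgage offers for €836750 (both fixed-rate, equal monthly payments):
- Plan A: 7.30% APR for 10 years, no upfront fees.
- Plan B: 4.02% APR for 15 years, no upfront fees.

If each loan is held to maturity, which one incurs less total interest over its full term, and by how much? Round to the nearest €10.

Plan B by €65,840

Plan A: monthly rate = 7.3%/12 = 0.0060833; payment = 836,750 × 0.0060833 / (1 − (1+0.0060833)^−120) = €9,845.25.
Total interest on Plan A = 120 × €9,845.25 − €836,750 = €344,680.00.
Plan B: monthly rate = 4.02%/12 = 0.0033500; payment = 836,750 × 0.0033500 / (1 − (1+0.0033500)^−180) = €6,197.73.
Total interest on Plan B = 180 × €6,197.73 − €836,750 = €278,841.40.
Plan B is lower by €65,838.60.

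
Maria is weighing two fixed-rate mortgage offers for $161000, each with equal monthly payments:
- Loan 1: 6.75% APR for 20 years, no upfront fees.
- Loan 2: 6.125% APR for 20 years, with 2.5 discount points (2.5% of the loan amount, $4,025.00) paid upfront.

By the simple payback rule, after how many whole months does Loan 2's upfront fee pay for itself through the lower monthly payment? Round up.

69 months

Loan 1: at 6.75% the monthly rate is 0.0056250, so the payment is 161,000 × 0.0056250 / (1 − 1.0056250^−240) = $1,224.19.
Loan 2: monthly rate = 6.125%/12 = 0.0051042; payment = 161,000 × 0.0051042 / (1 − (1+0.0051042)^−240) = $1,165.09.
Monthly savings = $1,224.19 − $1,165.09 = $59.10.
Break-even = $4,025.00 / $59.10 = 68.10 → 69 months.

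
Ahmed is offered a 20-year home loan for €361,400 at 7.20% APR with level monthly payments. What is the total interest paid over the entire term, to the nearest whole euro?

€321,515

At 7.20% the monthly rate is 0.0060000, so the payment is 361,400 × 0.0060000 / (1 − 1.0060000^−240) = €2,845.48.
Total paid = 240 × €2,845.48 = €682,915.20; interest = €682,915.20 − €361,400 = €321,515.20.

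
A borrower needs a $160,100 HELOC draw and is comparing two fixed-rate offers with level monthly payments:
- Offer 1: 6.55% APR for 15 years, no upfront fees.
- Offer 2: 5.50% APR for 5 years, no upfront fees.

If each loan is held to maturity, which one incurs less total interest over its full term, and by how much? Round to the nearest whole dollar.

Offer 2 by $68,343

Offer 1: at 6.55% the monthly rate is 0.0054583, so the payment is 160,100 × 0.0054583 / (1 − 1.0054583^−180) = $1,399.05.
Total interest on Offer 1 = 180 × $1,399.05 − $160,100 = $91,729.00.
Offer 2: at 5.50% the monthly rate is 0.0045833, so the payment is 160,100 × 0.0045833 / (1 − 1.0045833^−60) = $3,058.10.
Total interest on Offer 2 = 60 × $3,058.10 − $160,100 = $23,386.00.
Offer 2 is lower by $68,343.00.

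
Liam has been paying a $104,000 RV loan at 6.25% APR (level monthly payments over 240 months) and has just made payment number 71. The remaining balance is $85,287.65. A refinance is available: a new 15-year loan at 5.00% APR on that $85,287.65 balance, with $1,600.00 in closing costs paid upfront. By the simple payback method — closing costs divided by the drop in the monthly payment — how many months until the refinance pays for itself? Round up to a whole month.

19 months

Current payment = 104,000 × 6.25%/12 / (1 − (1+0.0052083)^−240) = $760.17.
Refinanced payment = 85,287.65 × 0.0041667 / (1 − (1+0.0041667)^−180) = $674.45.
Monthly savings = $760.17 − $674.45 = $85.72.
Break-even = $1,600.00 / $85.72 = 18.67 → 19 months.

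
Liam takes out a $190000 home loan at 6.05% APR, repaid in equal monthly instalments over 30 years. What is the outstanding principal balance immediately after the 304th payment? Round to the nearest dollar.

$55,755

With monthly rate i = 6.05%/12 = 0.0050417, the balance after k of n payments is P · [(1+i)^n − (1+i)^k] / [(1+i)^n − 1].
(1+0.0050417)^360 = 6.11313667 and (1+0.0050417)^304 = 4.61271217, so the balance is 190,000 × (6.11313667 − 4.61271217) / (6.11313667 − 1) = $55,754.55.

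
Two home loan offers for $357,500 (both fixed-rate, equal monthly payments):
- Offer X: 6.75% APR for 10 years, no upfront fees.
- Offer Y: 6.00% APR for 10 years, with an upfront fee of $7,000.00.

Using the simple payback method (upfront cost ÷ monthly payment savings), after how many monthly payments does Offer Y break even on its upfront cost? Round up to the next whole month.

52 months

Offer X: monthly rate = 6.75%/12 = 0.0056250; payment = 357,500 × 0.0056250 / (1 − (1+0.0056250)^−120) = $4,104.96.
Offer Y: at 6.00% the monthly rate is 0.0050000, so the payment is 357,500 × 0.0050000 / (1 − 1.0050000^−120) = $3,968.98.
Monthly savings = $4,104.96 − $3,968.98 = $135.98.
Break-even = $7,000.00 / $135.98 = 51.48 → 52 months.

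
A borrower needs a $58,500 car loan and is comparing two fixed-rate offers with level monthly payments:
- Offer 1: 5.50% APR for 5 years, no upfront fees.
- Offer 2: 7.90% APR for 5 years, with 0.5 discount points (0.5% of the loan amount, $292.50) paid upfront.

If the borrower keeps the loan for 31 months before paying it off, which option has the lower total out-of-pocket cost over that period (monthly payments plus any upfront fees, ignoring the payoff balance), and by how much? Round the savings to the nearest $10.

Offer 1 by $2,340

Offer 1: at 5.50% the monthly rate is 0.0045833, so the payment is 58,500 × 0.0045833 / (1 − 1.0045833^−60) = $1,117.42.
Offer 2: at 7.90% the monthly rate is 0.0065833, so the payment is 58,500 × 0.0065833 / (1 − 1.0065833^−60) = $1,183.37.
Over 31 months: Offer 1 costs 31 × $1,117.42 = $34,640.02; Offer 2 costs 31 × $1,183.37 + $292.50 = $36,976.97.
Offer 1 is cheaper by $36,976.97 − $34,640.02 = $2,336.95.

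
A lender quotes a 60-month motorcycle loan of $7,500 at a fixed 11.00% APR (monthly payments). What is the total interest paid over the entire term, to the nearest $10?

$2,280

At 11.00% the monthly rate is 0.0091667, so the payment is 7,500 × 0.0091667 / (1 − 1.0091667^−60) = $163.07.
Total paid = 60 × $163.07 = $9,784.20; interest = $9,784.20 − $7,500 = $2,284.20.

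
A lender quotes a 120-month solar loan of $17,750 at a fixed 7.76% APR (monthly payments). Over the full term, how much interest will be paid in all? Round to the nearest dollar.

Monthly rate = 7.76%/12 = 0.0064667; payment = 17,750 × 0.0064667 / (1 − (1+0.0064667)^−120) = $213.11.
Total paid = 120 × $213.11 = $25,573.20; interest = $25,573.20 − $17,750 = $7,823.20.

$7,823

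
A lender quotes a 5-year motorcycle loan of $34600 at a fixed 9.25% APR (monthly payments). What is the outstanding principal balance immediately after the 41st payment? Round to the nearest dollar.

With monthly rate i = 9.25%/12 = 0.0077083, the balance after k of n payments is P · [(1+i)^n − (1+i)^k] / [(1+i)^n − 1].
(1+0.0077083)^60 = 1.58522532 and (1+0.0077083)^41 = 1.37002613, so the balance is 34,600 × (1.58522532 − 1.37002613) / (1.58522532 − 1) = $12,723.12.

$12,723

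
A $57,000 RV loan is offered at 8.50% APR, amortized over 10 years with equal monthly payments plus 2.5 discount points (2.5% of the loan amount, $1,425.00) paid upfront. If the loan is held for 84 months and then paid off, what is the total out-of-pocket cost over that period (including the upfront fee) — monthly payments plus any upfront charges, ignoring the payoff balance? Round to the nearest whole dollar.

Monthly rate = 8.5%/12 = 0.0070833; payment = 57,000 × 0.0070833 / (1 − (1+0.0070833)^−120) = $706.72.
Total outlay = 84 × $706.72 + $1,425.00 = $60,789.48.

$60,789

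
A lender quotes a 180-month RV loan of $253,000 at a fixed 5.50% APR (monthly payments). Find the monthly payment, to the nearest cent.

At 5.50% the monthly rate is 0.0045833, so the payment is 253,000 × 0.0045833 / (1 − 1.0045833^−180) = $2,067.22.

$2,067.22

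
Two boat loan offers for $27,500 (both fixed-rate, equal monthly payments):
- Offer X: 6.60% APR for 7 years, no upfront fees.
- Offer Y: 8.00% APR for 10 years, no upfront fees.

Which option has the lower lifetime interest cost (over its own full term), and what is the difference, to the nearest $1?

Offer X: monthly rate = 6.6%/12 = 0.0055000; payment = 27,500 × 0.0055000 / (1 − (1+0.0055000)^−84) = $409.69.
Total interest on Offer X = 84 × $409.69 − $27,500 = $6,913.96.
Offer Y: at 8.00% the monthly rate is 0.0066667, so the payment is 27,500 × 0.0066667 / (1 − 1.0066667^−120) = $333.65.
Total interest on Offer Y = 120 × $333.65 − $27,500 = $12,538.00.
Offer X is lower by $5,624.04.

Offer X by $5,624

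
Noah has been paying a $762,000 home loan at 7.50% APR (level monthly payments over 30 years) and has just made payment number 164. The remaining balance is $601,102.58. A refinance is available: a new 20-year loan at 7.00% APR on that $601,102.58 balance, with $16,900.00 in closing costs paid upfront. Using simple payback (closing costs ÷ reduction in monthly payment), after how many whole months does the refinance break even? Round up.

26 months

Current payment = 762,000 × 7.5%/12 / (1 − (1+0.0062500)^−360) = $5,328.01.
Refinanced payment = 601,102.58 × 0.0058333 / (1 − (1+0.0058333)^−240) = $4,660.34.
Monthly savings = $5,328.01 − $4,660.34 = $667.67.
Break-even = $16,900.00 / $667.67 = 25.31 → 26 months.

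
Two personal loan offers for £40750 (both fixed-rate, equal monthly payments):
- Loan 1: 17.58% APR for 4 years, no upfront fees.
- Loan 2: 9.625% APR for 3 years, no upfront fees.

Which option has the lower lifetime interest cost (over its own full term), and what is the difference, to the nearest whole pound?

Loan 1: monthly rate = 17.58%/12 = 0.0146500; payment = 40,750 × 0.0146500 / (1 − (1+0.0146500)^−48) = £1,188.11.
Total interest on Loan 1 = 48 × £1,188.11 − £40,750 = £16,279.28.
Loan 2: monthly rate = 9.625%/12 = 0.0080208; payment = 40,750 × 0.0080208 / (1 − (1+0.0080208)^−36) = £1,307.73.
Total interest on Loan 2 = 36 × £1,307.73 − £40,750 = £6,328.28.
Loan 2 is lower by £9,951.00.

Loan 2 by £9,951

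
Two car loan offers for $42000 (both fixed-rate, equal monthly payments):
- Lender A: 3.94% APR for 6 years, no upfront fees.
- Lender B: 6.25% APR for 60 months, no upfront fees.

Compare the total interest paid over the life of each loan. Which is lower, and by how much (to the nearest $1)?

Lender A by $1,784

Lender A: monthly rate = 3.94%/12 = 0.0032833; payment = 42,000 × 0.0032833 / (1 − (1+0.0032833)^−72) = $655.95.
Total interest on Lender A = 72 × $655.95 − $42,000 = $5,228.40.
Lender B: at 6.25% the monthly rate is 0.0052083, so the payment is 42,000 × 0.0052083 / (1 − 1.0052083^−60) = $816.87.
Total interest on Lender B = 60 × $816.87 − $42,000 = $7,012.20.
Lender A is lower by $1,783.80.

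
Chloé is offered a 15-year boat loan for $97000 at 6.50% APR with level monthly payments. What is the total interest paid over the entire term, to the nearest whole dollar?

$55,095

Monthly rate = 6.5%/12 = 0.0054167; payment = 97,000 × 0.0054167 / (1 − (1+0.0054167)^−180) = $844.97.
Total paid = 180 × $844.97 = $152,094.60; interest = $152,094.60 − $97,000 = $55,094.60.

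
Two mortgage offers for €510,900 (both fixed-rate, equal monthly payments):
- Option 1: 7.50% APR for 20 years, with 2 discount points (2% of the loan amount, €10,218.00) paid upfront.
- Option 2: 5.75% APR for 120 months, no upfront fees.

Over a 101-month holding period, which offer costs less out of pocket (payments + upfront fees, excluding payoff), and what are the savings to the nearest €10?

Option 1: at 7.50% the monthly rate is 0.0062500, so the payment is 510,900 × 0.0062500 / (1 − 1.0062500^−240) = €4,115.78.
Option 2: at 5.75% the monthly rate is 0.0047917, so the payment is 510,900 × 0.0047917 / (1 − 1.0047917^−120) = €5,608.11.
Over 101 months: Option 1 costs 101 × €4,115.78 + €10,218.00 = €425,911.78; Option 2 costs 101 × €5,608.11 = €566,419.11.
Option 1 is cheaper by €566,419.11 − €425,911.78 = €140,507.33.

Option 1 by €140,510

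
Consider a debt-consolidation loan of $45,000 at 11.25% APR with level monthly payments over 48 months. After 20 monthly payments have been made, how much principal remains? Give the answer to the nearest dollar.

$28,659

With monthly rate i = 11.25%/12 = 0.0093750, the balance after k of n payments is P · [(1+i)^n − (1+i)^k] / [(1+i)^n − 1].
(1+0.0093750)^48 = 1.56502800 and (1+0.0093750)^20 = 1.20517713, so the balance is 45,000 × (1.56502800 − 1.20517713) / (1.56502800 − 1) = $28,659.27.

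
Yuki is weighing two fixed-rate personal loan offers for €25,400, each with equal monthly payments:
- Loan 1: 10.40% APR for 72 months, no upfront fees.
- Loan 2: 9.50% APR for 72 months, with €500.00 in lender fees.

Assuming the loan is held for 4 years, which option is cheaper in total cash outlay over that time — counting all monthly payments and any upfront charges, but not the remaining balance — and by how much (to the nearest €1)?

Loan 1: monthly rate = 10.4%/12 = 0.0086667; payment = 25,400 × 0.0086667 / (1 − (1+0.0086667)^−72) = €475.70.
Loan 2: monthly rate = 9.5%/12 = 0.0079167; payment = 25,400 × 0.0079167 / (1 − (1+0.0079167)^−72) = €464.18.
Over 48 months: Loan 1 costs 48 × €475.70 = €22,833.60; Loan 2 costs 48 × €464.18 + €500.00 = €22,780.64.
Loan 2 is cheaper by €22,833.60 − €22,780.64 = €52.96.

Loan 2 by €53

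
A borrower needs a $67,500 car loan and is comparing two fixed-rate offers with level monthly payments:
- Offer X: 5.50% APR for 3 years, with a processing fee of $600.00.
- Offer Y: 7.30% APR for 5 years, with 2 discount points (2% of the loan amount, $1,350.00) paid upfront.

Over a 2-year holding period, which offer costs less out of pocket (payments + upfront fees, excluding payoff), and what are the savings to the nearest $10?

Offer Y by $15,860

Offer X: at 5.50% the monthly rate is 0.0045833, so the payment is 67,500 × 0.0045833 / (1 − 1.0045833^−36) = $2,038.22.
Offer Y: monthly rate = 7.3%/12 = 0.0060833; payment = 67,500 × 0.0060833 / (1 − (1+0.0060833)^−60) = $1,346.16.
Over 24 months: Offer X costs 24 × $2,038.22 + $600.00 = $49,517.28; Offer Y costs 24 × $1,346.16 + $1,350.00 = $33,657.84.
Offer Y is cheaper by $49,517.28 − $33,657.84 = $15,859.44.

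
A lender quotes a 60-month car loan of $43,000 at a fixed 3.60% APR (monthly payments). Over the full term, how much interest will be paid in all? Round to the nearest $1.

$4,050

At 3.60% the monthly rate is 0.0030000, so the payment is 43,000 × 0.0030000 / (1 − 1.0030000^−60) = $784.17.
Total paid = 60 × $784.17 = $47,050.20; interest = $47,050.20 − $43,000 = $4,050.20.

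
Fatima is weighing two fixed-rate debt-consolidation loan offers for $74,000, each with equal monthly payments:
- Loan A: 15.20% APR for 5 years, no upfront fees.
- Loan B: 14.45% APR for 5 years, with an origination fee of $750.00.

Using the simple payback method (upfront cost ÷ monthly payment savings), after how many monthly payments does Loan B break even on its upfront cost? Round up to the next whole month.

Loan A: monthly rate = 15.2%/12 = 0.0126667; payment = 74,000 × 0.0126667 / (1 − (1+0.0126667)^−60) = $1,768.23.
Loan B: at 14.45% the monthly rate is 0.0120417, so the payment is 74,000 × 0.0120417 / (1 − 1.0120417^−60) = $1,739.16.
Monthly savings = $1,768.23 − $1,739.16 = $29.07.
Break-even = $750.00 / $29.07 = 25.80 → 26 months.

26 months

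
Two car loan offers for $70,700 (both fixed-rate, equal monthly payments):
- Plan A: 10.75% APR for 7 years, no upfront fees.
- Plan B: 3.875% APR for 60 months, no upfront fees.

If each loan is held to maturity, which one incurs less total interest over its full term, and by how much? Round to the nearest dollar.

Plan B by $23,024

Plan A: at 10.75% the monthly rate is 0.0089583, so the payment is 70,700 × 0.0089583 / (1 − 1.0089583^−84) = $1,201.28.
Total interest on Plan A = 84 × $1,201.28 − $70,700 = $30,207.52.
Plan B: monthly rate = 3.875%/12 = 0.0032292; payment = 70,700 × 0.0032292 / (1 − (1+0.0032292)^−60) = $1,298.06.
Total interest on Plan B = 60 × $1,298.06 − $70,700 = $7,183.60.
Plan B is lower by $23,023.92.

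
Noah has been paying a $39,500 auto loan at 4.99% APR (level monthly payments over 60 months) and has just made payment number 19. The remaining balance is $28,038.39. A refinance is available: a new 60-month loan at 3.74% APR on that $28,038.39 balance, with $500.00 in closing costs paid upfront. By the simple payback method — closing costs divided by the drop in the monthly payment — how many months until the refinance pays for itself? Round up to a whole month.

Current payment = 39,500 × 4.99%/12 / (1 − (1+0.0041583)^−60) = $745.23.
Refinanced payment = 28,038.39 × 0.0031167 / (1 − (1+0.0031167)^−60) = $513.09.
Monthly savings = $745.23 − $513.09 = $232.14.
Break-even = $500.00 / $232.14 = 2.15 → 3 months.

3 months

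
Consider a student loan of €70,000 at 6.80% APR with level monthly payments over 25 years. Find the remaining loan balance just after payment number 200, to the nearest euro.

€37,011

With monthly rate i = 6.8%/12 = 0.0056667, the balance after k of n payments is P · [(1+i)^n − (1+i)^k] / [(1+i)^n − 1].
(1+0.0056667)^300 = 5.44774332 and (1+0.0056667)^200 = 3.09607228, so the balance is 70,000 × (5.44774332 − 3.09607228) / (5.44774332 − 1) = €37,011.35.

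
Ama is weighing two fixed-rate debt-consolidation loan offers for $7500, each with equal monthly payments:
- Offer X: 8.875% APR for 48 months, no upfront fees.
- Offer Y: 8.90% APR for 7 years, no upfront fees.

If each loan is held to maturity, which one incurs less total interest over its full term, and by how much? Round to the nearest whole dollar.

Offer X: monthly rate = 8.875%/12 = 0.0073958; payment = 7,500 × 0.0073958 / (1 − (1+0.0073958)^−48) = $186.19.
Total interest on Offer X = 48 × $186.19 − $7,500 = $1,437.12.
Offer Y: at 8.90% the monthly rate is 0.0074167, so the payment is 7,500 × 0.0074167 / (1 − 1.0074167^−84) = $120.29.
Total interest on Offer Y = 84 × $120.29 − $7,500 = $2,604.36.
Offer X is lower by $1,167.24.

Offer X by $1,167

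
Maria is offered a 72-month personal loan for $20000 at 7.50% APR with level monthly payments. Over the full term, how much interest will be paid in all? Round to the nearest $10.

At 7.50% the monthly rate is 0.0062500, so the payment is 20,000 × 0.0062500 / (1 − 1.0062500^−72) = $345.80.
Total paid = 72 × $345.80 = $24,897.60; interest = $24,897.60 − $20,000 = $4,897.60.

$4,900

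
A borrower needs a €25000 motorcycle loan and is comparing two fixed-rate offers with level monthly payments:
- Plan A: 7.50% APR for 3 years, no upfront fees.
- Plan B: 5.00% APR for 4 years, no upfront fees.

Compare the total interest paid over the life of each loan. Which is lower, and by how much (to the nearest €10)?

Plan A: monthly rate = 7.5%/12 = 0.0062500; payment = 25,000 × 0.0062500 / (1 − (1+0.0062500)^−36) = €777.66.
Total interest on Plan A = 36 × €777.66 − €25,000 = €2,995.76.
Plan B: at 5.00% the monthly rate is 0.0041667, so the payment is 25,000 × 0.0041667 / (1 − 1.0041667^−48) = €575.73.
Total interest on Plan B = 48 × €575.73 − €25,000 = €2,635.04.
Plan B is lower by €360.72.

Plan B by €360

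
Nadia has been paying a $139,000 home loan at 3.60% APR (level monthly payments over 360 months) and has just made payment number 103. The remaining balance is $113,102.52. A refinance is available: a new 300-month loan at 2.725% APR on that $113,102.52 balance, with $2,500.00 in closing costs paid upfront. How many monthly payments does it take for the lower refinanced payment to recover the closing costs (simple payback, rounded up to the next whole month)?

Current payment = 139,000 × 3.6%/12 / (1 − (1+0.0030000)^−360) = $631.96.
Refinanced payment = 113,102.52 × 0.0022708 / (1 − (1+0.0022708)^−300) = $520.31.
Monthly savings = $631.96 − $520.31 = $111.65.
Break-even = $2,500.00 / $111.65 = 22.39 → 23 months.

23 months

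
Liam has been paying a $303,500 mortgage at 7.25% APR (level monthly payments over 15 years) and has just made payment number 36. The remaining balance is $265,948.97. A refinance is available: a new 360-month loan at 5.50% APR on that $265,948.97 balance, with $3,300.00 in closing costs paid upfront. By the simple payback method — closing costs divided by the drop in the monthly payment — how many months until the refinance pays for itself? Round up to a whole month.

Current payment = 303,500 × 7.25%/12 / (1 − (1+0.0060417)^−180) = $2,770.54.
Refinanced payment = 265,948.97 × 0.0045833 / (1 − (1+0.0045833)^−360) = $1,510.03.
Monthly savings = $2,770.54 − $1,510.03 = $1,260.51.
Break-even = $3,300.00 / $1,260.51 = 2.62 → 3 months.

3 months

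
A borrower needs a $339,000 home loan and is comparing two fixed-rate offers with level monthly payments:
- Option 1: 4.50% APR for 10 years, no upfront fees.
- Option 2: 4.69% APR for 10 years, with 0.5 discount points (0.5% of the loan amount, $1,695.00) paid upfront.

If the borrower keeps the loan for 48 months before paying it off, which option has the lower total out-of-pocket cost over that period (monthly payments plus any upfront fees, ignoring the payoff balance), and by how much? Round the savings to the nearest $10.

Option 1: at 4.50% the monthly rate is 0.0037500, so the payment is 339,000 × 0.0037500 / (1 − 1.0037500^−120) = $3,513.34.
Option 2: at 4.69% the monthly rate is 0.0039083, so the payment is 339,000 × 0.0039083 / (1 − 1.0039083^−120) = $3,544.47.
Over 48 months: Option 1 costs 48 × $3,513.34 = $168,640.32; Option 2 costs 48 × $3,544.47 + $1,695.00 = $171,829.56.
Option 1 is cheaper by $171,829.56 − $168,640.32 = $3,189.24.

Option 1 by $3,190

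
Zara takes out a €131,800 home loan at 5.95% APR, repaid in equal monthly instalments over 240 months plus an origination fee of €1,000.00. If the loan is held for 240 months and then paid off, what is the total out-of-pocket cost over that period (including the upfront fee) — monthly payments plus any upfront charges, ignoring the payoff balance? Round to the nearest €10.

€226,710

Monthly rate = 5.95%/12 = 0.0049583; payment = 131,800 × 0.0049583 / (1 − (1+0.0049583)^−240) = €940.46.
Total outlay = 240 × €940.46 + €1,000.00 = €226,710.40.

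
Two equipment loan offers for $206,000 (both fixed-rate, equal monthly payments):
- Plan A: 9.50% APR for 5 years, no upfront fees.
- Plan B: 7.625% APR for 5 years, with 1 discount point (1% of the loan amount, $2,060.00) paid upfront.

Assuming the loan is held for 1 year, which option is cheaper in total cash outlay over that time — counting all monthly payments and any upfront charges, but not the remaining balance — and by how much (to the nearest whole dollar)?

Plan B by $176

Plan A: at 9.50% the monthly rate is 0.0079167, so the payment is 206,000 × 0.0079167 / (1 − 1.0079167^−60) = $4,326.38.
Plan B: monthly rate = 7.625%/12 = 0.0063542; payment = 206,000 × 0.0063542 / (1 − (1+0.0063542)^−60) = $4,140.06.
Over 12 months: Plan A costs 12 × $4,326.38 = $51,916.56; Plan B costs 12 × $4,140.06 + $2,060.00 = $51,740.72.
Plan B is cheaper by $51,916.56 − $51,740.72 = $175.84.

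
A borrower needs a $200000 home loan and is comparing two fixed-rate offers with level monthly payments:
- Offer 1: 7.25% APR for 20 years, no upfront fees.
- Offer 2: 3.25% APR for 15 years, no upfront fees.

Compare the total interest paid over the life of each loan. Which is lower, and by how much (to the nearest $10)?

Offer 2 by $126,420

Offer 1: monthly rate = 7.25%/12 = 0.0060417; payment = 200,000 × 0.0060417 / (1 − (1+0.0060417)^−240) = $1,580.75.
Total interest on Offer 1 = 240 × $1,580.75 − $200,000 = $179,380.00.
Offer 2: monthly rate = 3.25%/12 = 0.0027083; payment = 200,000 × 0.0027083 / (1 − (1+0.0027083)^−180) = $1,405.34.
Total interest on Offer 2 = 180 × $1,405.34 − $200,000 = $52,961.20.
Offer 2 is lower by $126,418.80.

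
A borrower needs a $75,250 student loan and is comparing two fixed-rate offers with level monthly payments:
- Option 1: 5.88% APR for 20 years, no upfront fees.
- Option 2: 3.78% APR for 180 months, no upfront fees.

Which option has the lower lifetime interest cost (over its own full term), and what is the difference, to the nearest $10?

Option 2 by $29,440

Option 1: at 5.88% the monthly rate is 0.0049000, so the payment is 75,250 × 0.0049000 / (1 − 1.0049000^−240) = $533.92.
Total interest on Option 1 = 240 × $533.92 − $75,250 = $52,890.80.
Option 2: at 3.78% the monthly rate is 0.0031500, so the payment is 75,250 × 0.0031500 / (1 − 1.0031500^−180) = $548.36.
Total interest on Option 2 = 180 × $548.36 − $75,250 = $23,454.80.
Option 2 is lower by $29,436.00.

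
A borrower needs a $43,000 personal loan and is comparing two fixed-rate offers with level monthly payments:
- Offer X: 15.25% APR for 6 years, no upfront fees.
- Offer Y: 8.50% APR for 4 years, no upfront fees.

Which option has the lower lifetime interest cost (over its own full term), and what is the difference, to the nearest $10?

Offer X: monthly rate = 15.25%/12 = 0.0127083; payment = 43,000 × 0.0127083 / (1 − (1+0.0127083)^−72) = $915.08.
Total interest on Offer X = 72 × $915.08 − $43,000 = $22,885.76.
Offer Y: at 8.50% the monthly rate is 0.0070833, so the payment is 43,000 × 0.0070833 / (1 − 1.0070833^−48) = $1,059.88.
Total interest on Offer Y = 48 × $1,059.88 − $43,000 = $7,874.24.
Offer Y is lower by $15,011.52.

Offer Y by $15,010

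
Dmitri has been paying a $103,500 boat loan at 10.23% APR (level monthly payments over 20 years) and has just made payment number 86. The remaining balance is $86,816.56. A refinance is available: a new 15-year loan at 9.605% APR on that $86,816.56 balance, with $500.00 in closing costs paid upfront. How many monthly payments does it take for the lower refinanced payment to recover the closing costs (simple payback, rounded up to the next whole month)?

5 months

Current payment = 103,500 × 10.23%/12 / (1 − (1+0.0085250)^−240) = $1,014.62.
Refinanced payment = 86,816.56 × 0.0080042 / (1 − (1+0.0080042)^−180) = $912.07.
Monthly savings = $1,014.62 − $912.07 = $102.55.
Break-even = $500.00 / $102.55 = 4.88 → 5 months.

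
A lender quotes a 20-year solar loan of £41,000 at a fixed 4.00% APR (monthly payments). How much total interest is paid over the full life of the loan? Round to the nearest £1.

At 4.00% the monthly rate is 0.0033333, so the payment is 41,000 × 0.0033333 / (1 − 1.0033333^−240) = £248.45.
Total paid = 240 × £248.45 = £59,628.00; interest = £59,628.00 − £41,000 = £18,628.00.

£18,628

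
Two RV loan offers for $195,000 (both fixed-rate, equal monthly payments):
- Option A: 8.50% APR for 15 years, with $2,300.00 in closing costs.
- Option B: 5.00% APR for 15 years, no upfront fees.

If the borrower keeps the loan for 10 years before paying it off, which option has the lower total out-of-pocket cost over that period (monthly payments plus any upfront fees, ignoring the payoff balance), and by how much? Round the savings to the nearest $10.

Option A: at 8.50% the monthly rate is 0.0070833, so the payment is 195,000 × 0.0070833 / (1 − 1.0070833^−180) = $1,920.24.
Option B: monthly rate = 5%/12 = 0.0041667; payment = 195,000 × 0.0041667 / (1 − (1+0.0041667)^−180) = $1,542.05.
Over 120 months: Option A costs 120 × $1,920.24 + $2,300.00 = $232,728.80; Option B costs 120 × $1,542.05 = $185,046.00.
Option B is cheaper by $232,728.80 − $185,046.00 = $47,682.80.

Option B by $47,680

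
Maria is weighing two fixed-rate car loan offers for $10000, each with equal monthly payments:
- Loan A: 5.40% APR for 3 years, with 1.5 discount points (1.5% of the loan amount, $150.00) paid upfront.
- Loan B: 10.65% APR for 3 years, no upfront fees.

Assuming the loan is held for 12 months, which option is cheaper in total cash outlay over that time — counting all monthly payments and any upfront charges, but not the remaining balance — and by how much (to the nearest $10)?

Loan A: at 5.40% the monthly rate is 0.0045000, so the payment is 10,000 × 0.0045000 / (1 − 1.0045000^−36) = $301.51.
Loan B: monthly rate = 10.65%/12 = 0.0088750; payment = 10,000 × 0.0088750 / (1 − (1+0.0088750)^−36) = $325.73.
Over 12 months: Loan A costs 12 × $301.51 + $150.00 = $3,768.12; Loan B costs 12 × $325.73 = $3,908.76.
Loan A is cheaper by $3,908.76 − $3,768.12 = $140.64.

Loan A by $140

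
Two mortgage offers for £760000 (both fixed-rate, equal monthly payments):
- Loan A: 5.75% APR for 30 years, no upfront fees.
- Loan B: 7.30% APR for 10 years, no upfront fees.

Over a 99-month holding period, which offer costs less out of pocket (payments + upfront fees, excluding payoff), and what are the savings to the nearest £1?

Loan A: at 5.75% the monthly rate is 0.0047917, so the payment is 760,000 × 0.0047917 / (1 − 1.0047917^−360) = £4,435.15.
Loan B: at 7.30% the monthly rate is 0.0060833, so the payment is 760,000 × 0.0060833 / (1 − 1.0060833^−120) = £8,942.20.
Over 99 months: Loan A costs 99 × £4,435.15 = £439,079.85; Loan B costs 99 × £8,942.20 = £885,277.80.
Loan A is cheaper by £885,277.80 − £439,079.85 = £446,197.95.

Loan A by £446,198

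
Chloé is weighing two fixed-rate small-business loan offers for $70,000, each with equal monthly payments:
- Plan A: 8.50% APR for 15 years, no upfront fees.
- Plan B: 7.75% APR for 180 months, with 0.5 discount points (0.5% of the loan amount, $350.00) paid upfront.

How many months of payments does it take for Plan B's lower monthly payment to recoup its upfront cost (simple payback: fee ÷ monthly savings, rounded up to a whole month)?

12 months

Plan A: at 8.50% the monthly rate is 0.0070833, so the payment is 70,000 × 0.0070833 / (1 − 1.0070833^−180) = $689.32.
Plan B: at 7.75% the monthly rate is 0.0064583, so the payment is 70,000 × 0.0064583 / (1 − 1.0064583^−180) = $658.89.
Monthly savings = $689.32 − $658.89 = $30.43.
Break-even = $350.00 / $30.43 = 11.50 → 12 months.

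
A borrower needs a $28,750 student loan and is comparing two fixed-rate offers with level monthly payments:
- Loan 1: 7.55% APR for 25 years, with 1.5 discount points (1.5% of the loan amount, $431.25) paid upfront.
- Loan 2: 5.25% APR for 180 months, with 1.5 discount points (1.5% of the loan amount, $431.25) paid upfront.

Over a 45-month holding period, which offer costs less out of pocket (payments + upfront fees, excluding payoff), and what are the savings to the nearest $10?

Loan 1 by $800

Loan 1: monthly rate = 7.55%/12 = 0.0062917; payment = 28,750 × 0.0062917 / (1 − (1+0.0062917)^−300) = $213.40.
Loan 2: at 5.25% the monthly rate is 0.0043750, so the payment is 28,750 × 0.0043750 / (1 − 1.0043750^−180) = $231.11.
Over 45 months: Loan 1 costs 45 × $213.40 + $431.25 = $10,034.25; Loan 2 costs 45 × $231.11 + $431.25 = $10,831.20.
Loan 1 is cheaper by $10,831.20 − $10,034.25 = $796.95.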